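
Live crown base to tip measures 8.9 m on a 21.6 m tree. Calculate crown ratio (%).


Formula: Crown Ratio = (Crown Length / Total Height) * 100
CR = (8.9 m / 21.6 m) * 100
CR = 0.412 * 100 = 41.2%

41.2


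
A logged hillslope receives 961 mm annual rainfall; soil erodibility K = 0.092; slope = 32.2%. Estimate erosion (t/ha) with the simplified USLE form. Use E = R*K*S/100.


Formula: E = R * K * S / 100  (simplified USLE)
R * K = 961 * 0.092 = 88.412
E = 88.412 * 32.2 / 100 = 28.47 t/ha

28.47


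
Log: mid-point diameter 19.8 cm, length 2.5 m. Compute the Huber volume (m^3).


Huber: V = Am * L,  Am = pi*(Dm/200)^2
Am = pi*(19.8/200)^2 = 0.030791 m^2
V = 0.030791*2.5 = 0.077 m^3

0.077


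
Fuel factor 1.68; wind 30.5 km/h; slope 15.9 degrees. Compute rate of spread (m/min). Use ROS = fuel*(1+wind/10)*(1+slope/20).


Formula: ROS = fuel * (1 + wind/10) * (1 + slope/20)
Wind factor = 1 + 30.5/10 = 4.05
Slope factor = 1 + 15.9/20 = 1.795
ROS = 1.68 * 4.05 * 1.795 = 12.21 m/min

12.21


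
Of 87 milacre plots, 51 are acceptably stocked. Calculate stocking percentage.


Formula: Stocking % = stocked plots / total plots * 100
Stocking = 51 / 87 * 100
Stocking = 0.5862 * 100 = 58.6%

58.6


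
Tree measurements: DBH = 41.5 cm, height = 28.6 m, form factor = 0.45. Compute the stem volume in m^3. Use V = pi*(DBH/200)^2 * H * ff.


Formula: V = pi * (DBH/200)^2 * H * ff
Radius = DBH/200 = 41.5/200 = 0.2075 m
Radius^2 = 0.2075^2 = 0.04305625 m^2
V = pi * 0.04305625 * 28.6 * 0.45
V = 1.741 m^3

1.741


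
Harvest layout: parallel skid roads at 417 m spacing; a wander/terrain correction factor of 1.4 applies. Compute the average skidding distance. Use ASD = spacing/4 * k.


Formula: ASD = (spacing / 4) * correction
Uncorrected distance = spacing / 4 = 417 / 4 = 104.25 m
ASD = 104.25 * 1.4 = 146 m

146


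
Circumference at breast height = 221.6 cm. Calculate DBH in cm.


Formula: DBH = C / pi
DBH = 221.6 / pi
pi = 3.14159...
DBH = 70.5 cm

70.5


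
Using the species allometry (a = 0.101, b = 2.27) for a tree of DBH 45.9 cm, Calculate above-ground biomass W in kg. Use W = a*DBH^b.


Formula: W = a * DBH^b  (allometric power law)
DBH^b = 45.9^2.27 = 5919.9058
W = 0.101 * 5919.9058 = 597.9 kg

597.9


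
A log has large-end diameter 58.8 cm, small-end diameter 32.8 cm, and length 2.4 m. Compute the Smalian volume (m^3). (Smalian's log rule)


Smalian: V = (A1 + A2)/2 * L,  A = pi*(D/200)^2
A1 = pi*(58.8/200)^2 = 0.271547 m^2
A2 = pi*(32.8/200)^2 = 0.084496 m^2
V = (0.271547+0.084496)/2*2.4 = 0.4273 m^3

0.4273


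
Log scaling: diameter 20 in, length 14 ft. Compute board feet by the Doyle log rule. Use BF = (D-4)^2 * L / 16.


Doyle: BF = (D - 4)^2 * L / 16
Adjusted diameter = 20 - 4 = 16 in
(D-4)^2 = 16^2 = 256
BF = 256 * 14 / 16 = 224 BF

224


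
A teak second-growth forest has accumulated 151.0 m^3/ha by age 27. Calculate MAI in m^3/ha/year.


Formula: MAI = Total Volume / Stand Age
MAI = 151.0 m^3/ha / 27 years
MAI = 5.59 m^3/ha/year

5.59


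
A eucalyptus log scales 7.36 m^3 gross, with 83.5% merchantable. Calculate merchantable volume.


Formula: MV = V_total * (merchantable_pct / 100)
Merchantable fraction = 83.5% / 100 = 0.835
MV = 7.36 m^3 * 0.835 = 6.146 m^3

6.146


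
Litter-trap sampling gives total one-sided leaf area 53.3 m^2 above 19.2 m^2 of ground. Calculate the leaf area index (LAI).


Formula: LAI = total leaf area / ground area  (dimensionless)
LAI = 53.3 m^2 / 19.2 m^2
LAI = 2.78

2.78


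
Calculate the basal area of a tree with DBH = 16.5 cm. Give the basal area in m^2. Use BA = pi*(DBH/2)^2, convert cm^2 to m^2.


Formula: BA = pi * (DBH/2)^2 / 10000  (cm^2 to m^2)
Radius = DBH/2 = 16.5/2 = 8.25 cm
BA = pi * 8.25^2 / 10000
   = 213.8246 cm^2 / 10000
   = 0.0214 m^2

0.0214


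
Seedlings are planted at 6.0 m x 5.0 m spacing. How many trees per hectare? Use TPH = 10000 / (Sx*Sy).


Formula: TPH = 10000 m^2/ha / (spacing_x * spacing_y)
Area per tree = 6.0 m * 5.0 m = 30.0 m^2
TPH = 10000 / 30.0 = 333 trees/ha

333


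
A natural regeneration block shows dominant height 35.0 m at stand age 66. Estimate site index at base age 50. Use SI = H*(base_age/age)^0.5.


Formula: SI = H_dom * (base_age / age)^0.5
Age ratio = 50 / 66 = 0.75758
sqrt(age_ratio) = 0.87039
SI = 35.0 * 0.87039 = 30.5 m

30.5


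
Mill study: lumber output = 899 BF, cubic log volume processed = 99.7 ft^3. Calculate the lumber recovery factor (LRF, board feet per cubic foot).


Formula: LRF = Lumber Output (BF) / Log Input (ft^3)
LRF = 899 BF / 99.7 ft^3
LRF = 9.02 BF/ft^3

9.02


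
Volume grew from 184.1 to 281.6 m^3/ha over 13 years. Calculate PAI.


Formula: PAI = (V_T2 - V_T1) / (T2 - T1)
Volume increment = 281.6 - 184.1 = 97.5 m^3/ha
PAI = 97.5 / 13 = 7.5 m^3/ha/year

7.5


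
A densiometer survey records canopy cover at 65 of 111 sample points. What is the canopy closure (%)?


Formula: Canopy closure = covered points / total points * 100
Closure = 65 / 111 * 100
Closure = 0.5856 * 100 = 58.6%

58.6


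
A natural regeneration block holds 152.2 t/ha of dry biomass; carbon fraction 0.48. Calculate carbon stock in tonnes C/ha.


Formula: Carbon Stock = Biomass * Carbon Fraction
C = 152.2 t/ha * 0.48
C = 73.1 t C/ha

73.1


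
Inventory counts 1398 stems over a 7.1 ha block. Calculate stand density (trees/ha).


Formula: Stand Density = N_trees / Area_ha
Density = 1398 trees / 7.1 ha
Density = 197 trees/ha

197


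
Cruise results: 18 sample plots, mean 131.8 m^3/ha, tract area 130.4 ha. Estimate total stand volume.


Formula: Total Volume = Mean Volume per ha * Total Area
Total Volume = 131.8 m^3/ha * 130.4 ha
Total Volume = 17187 m^3

17187


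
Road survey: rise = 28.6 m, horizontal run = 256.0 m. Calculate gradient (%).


Formula: Gradient = rise / run * 100
Gradient = 28.6 / 256.0 * 100 = 11.2%

11.2


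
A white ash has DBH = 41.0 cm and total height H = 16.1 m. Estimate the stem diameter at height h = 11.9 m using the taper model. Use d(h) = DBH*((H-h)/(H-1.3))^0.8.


Taper: d(h) = DBH * ((H - h) / (H - 1.3))^0.8
Numerator = H - h = 16.1 - 11.9 = 4.2 m
Denominator = H - 1.3 = 16.1 - 1.3 = 14.8 m
Ratio = 4.2 / 14.8 = 0.28378
d = 41.0 * 0.28378^0.8 = 15.0 cm

15.0


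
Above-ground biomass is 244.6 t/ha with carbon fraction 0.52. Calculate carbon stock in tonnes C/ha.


Formula: Carbon Stock = Biomass * Carbon Fraction
C = 244.6 t/ha * 0.52
C = 127.2 t C/ha

127.2


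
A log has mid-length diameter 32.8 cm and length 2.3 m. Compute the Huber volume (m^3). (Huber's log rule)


Huber: V = Am * L,  Am = pi*(Dm/200)^2
Am = pi*(32.8/200)^2 = 0.084496 m^2
V = 0.084496*2.3 = 0.1943 m^3

0.1943


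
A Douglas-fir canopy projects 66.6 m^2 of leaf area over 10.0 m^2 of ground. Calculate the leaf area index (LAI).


Formula: LAI = total leaf area / ground area  (dimensionless)
LAI = 66.6 m^2 / 10.0 m^2
LAI = 6.66

6.66


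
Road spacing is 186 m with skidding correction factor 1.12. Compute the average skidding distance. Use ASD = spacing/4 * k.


Formula: ASD = (spacing / 4) * correction
Uncorrected distance = spacing / 4 = 186 / 4 = 46.5 m
ASD = 46.5 * 1.12 = 52 m

52


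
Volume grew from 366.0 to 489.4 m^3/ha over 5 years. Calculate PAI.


Formula: PAI = (V_T2 - V_T1) / (T2 - T1)
Volume increment = 489.4 - 366.0 = 123.4 m^3/ha
PAI = 123.4 / 5 = 24.68 m^3/ha/year

24.68


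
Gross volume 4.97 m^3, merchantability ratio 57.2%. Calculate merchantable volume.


Formula: MV = V_total * (merchantable_pct / 100)
Merchantable fraction = 57.2% / 100 = 0.572
MV = 4.97 m^3 * 0.572 = 2.843 m^3

2.843


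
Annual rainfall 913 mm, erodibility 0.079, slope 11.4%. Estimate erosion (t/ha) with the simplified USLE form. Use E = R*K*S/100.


Formula: E = R * K * S / 100  (simplified USLE)
R * K = 913 * 0.079 = 72.127
E = 72.127 * 11.4 / 100 = 8.22 t/ha

8.22


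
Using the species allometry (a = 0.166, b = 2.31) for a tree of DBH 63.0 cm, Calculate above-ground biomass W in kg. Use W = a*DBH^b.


Formula: W = a * DBH^b  (allometric power law)
DBH^b = 63.0^2.31 = 14337.6069
W = 0.166 * 14337.6069 = 2380.0 kg

2380.0


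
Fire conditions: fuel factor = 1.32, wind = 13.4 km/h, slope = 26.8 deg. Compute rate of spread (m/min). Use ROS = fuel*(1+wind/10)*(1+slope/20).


Formula: ROS = fuel * (1 + wind/10) * (1 + slope/20)
Wind factor = 1 + 13.4/10 = 2.34
Slope factor = 1 + 26.8/20 = 2.34
ROS = 1.32 * 2.34 * 2.34 = 7.23 m/min

7.23


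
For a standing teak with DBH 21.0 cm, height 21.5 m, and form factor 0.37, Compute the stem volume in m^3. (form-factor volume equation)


Formula: V = pi * (DBH/200)^2 * H * ff
Radius = DBH/200 = 21.0/200 = 0.105 m
Radius^2 = 0.105^2 = 0.011025 m^2
V = pi * 0.011025 * 21.5 * 0.37
V = 0.276 m^3

0.276


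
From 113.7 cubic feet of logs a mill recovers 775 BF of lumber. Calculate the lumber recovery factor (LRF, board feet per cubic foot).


Formula: LRF = Lumber Output (BF) / Log Input (ft^3)
LRF = 775 BF / 113.7 ft^3
LRF = 6.82 BF/ft^3

6.82


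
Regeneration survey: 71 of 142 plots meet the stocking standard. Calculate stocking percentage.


Formula: Stocking % = stocked plots / total plots * 100
Stocking = 71 / 142 * 100
Stocking = 0.5 * 100 = 50.0%

50.0


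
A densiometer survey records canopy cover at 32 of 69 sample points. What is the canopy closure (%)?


Formula: Canopy closure = covered points / total points * 100
Closure = 32 / 69 * 100
Closure = 0.4638 * 100 = 46.4%

46.4


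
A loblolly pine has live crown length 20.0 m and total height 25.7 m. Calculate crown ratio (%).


Formula: Crown Ratio = (Crown Length / Total Height) * 100
CR = (20.0 m / 25.7 m) * 100
CR = 0.7782 * 100 = 77.8%

77.8


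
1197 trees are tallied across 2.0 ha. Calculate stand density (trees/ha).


Formula: Stand Density = N_trees / Area_ha
Density = 1197 trees / 2.0 ha
Density = 599 trees/ha

599


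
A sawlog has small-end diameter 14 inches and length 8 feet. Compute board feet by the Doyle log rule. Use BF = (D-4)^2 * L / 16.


Doyle: BF = (D - 4)^2 * L / 16
Adjusted diameter = 14 - 4 = 10 in
(D-4)^2 = 10^2 = 100
BF = 100 * 8 / 16 = 50 BF

50


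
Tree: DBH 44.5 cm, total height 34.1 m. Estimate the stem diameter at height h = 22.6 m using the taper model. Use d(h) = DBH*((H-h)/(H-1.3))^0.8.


Taper: d(h) = DBH * ((H - h) / (H - 1.3))^0.8
Numerator = H - h = 34.1 - 22.6 = 11.5 m
Denominator = H - 1.3 = 34.1 - 1.3 = 32.8 m
Ratio = 11.5 / 32.8 = 0.35061
d = 44.5 * 0.35061^0.8 = 19.2 cm

19.2


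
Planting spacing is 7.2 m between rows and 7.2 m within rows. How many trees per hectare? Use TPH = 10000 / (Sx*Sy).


Formula: TPH = 10000 m^2/ha / (spacing_x * spacing_y)
Area per tree = 7.2 m * 7.2 m = 51.84 m^2
TPH = 10000 / 51.84 = 193 trees/ha

193


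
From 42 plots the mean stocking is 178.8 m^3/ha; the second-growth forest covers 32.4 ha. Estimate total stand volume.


Formula: Total Volume = Mean Volume per ha * Total Area
Total Volume = 178.8 m^3/ha * 32.4 ha
Total Volume = 5793 m^3

5793


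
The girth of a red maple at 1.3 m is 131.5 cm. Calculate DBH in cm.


Formula: DBH = C / pi
DBH = 131.5 / pi
pi = 3.14159...
DBH = 41.9 cm

41.9


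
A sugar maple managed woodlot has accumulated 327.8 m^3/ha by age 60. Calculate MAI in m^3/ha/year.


Formula: MAI = Total Volume / Stand Age
MAI = 327.8 m^3/ha / 60 years
MAI = 5.46 m^3/ha/year

5.46


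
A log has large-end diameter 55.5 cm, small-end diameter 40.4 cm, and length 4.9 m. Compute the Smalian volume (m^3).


Smalian: V = (A1 + A2)/2 * L,  A = pi*(D/200)^2
A1 = pi*(55.5/200)^2 = 0.241922 m^2
A2 = pi*(40.4/200)^2 = 0.12819 m^2
V = (0.241922+0.12819)/2*4.9 = 0.9068 m^3

0.9068


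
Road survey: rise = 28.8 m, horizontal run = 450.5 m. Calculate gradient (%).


Formula: Gradient = rise / run * 100
Gradient = 28.8 / 450.5 * 100 = 6.4%

6.4


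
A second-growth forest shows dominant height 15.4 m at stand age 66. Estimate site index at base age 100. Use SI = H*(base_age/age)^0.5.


Formula: SI = H_dom * (base_age / age)^0.5
Age ratio = 100 / 66 = 1.51515
sqrt(age_ratio) = 1.23091
SI = 15.4 * 1.23091 = 19.0 m

19.0


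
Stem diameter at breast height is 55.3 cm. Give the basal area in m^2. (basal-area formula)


Formula: BA = pi * (DBH/2)^2 / 10000  (cm^2 to m^2)
Radius = DBH/2 = 55.3/2 = 27.65 cm
BA = pi * 27.65^2 / 10000
   = 2401.8183 cm^2 / 10000
   = 0.2402 m^2

0.2402


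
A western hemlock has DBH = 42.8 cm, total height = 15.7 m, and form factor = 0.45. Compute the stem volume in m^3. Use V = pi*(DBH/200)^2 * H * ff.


Formula: V = pi * (DBH/200)^2 * H * ff
Radius = DBH/200 = 42.8/200 = 0.214 m
Radius^2 = 0.214^2 = 0.045796 m^2
V = pi * 0.045796 * 15.7 * 0.45
V = 1.016 m^3

1.016


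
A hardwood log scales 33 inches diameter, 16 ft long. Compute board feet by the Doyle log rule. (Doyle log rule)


Doyle: BF = (D - 4)^2 * L / 16
Adjusted diameter = 33 - 4 = 29 in
(D-4)^2 = 29^2 = 841
BF = 841 * 16 / 16 = 841 BF

841


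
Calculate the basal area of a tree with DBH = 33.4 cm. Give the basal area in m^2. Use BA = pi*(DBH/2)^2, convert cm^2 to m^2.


Formula: BA = pi * (DBH/2)^2 / 10000  (cm^2 to m^2)
Radius = DBH/2 = 33.4/2 = 16.7 cm
BA = pi * 16.7^2 / 10000
   = 876.1588 cm^2 / 10000
   = 0.0876 m^2

0.0876


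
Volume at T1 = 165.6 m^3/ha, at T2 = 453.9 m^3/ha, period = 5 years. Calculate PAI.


Formula: PAI = (V_T2 - V_T1) / (T2 - T1)
Volume increment = 453.9 - 165.6 = 288.3 m^3/ha
PAI = 288.3 / 5 = 57.66 m^3/ha/year

57.66


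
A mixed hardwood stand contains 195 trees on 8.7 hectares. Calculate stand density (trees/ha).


Formula: Stand Density = N_trees / Area_ha
Density = 195 trees / 8.7 ha
Density = 22 trees/ha

22


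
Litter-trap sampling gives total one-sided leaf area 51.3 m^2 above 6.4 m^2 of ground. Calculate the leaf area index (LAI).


Formula: LAI = total leaf area / ground area  (dimensionless)
LAI = 51.3 m^2 / 6.4 m^2
LAI = 8.02

8.02


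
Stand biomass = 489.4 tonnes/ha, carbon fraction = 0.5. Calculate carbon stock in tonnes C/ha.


Formula: Carbon Stock = Biomass * Carbon Fraction
C = 489.4 t/ha * 0.5
C = 244.7 t C/ha

244.7


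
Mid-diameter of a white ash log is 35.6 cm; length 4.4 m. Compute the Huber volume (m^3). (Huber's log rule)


Huber: V = Am * L,  Am = pi*(Dm/200)^2
Am = pi*(35.6/200)^2 = 0.099538 m^2
V = 0.099538*4.4 = 0.438 m^3

0.438


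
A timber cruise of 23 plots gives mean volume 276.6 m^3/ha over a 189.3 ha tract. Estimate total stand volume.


Formula: Total Volume = Mean Volume per ha * Total Area
Total Volume = 276.6 m^3/ha * 189.3 ha
Total Volume = 52360 m^3

52360


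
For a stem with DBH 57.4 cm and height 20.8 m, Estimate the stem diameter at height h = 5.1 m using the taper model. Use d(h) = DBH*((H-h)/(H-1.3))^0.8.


Taper: d(h) = DBH * ((H - h) / (H - 1.3))^0.8
Numerator = H - h = 20.8 - 5.1 = 15.7 m
Denominator = H - 1.3 = 20.8 - 1.3 = 19.5 m
Ratio = 15.7 / 19.5 = 0.80513
d = 57.4 * 0.80513^0.8 = 48.3 cm

48.3


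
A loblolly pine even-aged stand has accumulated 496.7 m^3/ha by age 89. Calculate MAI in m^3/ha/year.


Formula: MAI = Total Volume / Stand Age
MAI = 496.7 m^3/ha / 89 years
MAI = 5.58 m^3/ha/year

5.58


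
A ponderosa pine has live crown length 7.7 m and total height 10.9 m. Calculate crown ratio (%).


Formula: Crown Ratio = (Crown Length / Total Height) * 100
CR = (7.7 m / 10.9 m) * 100
CR = 0.7064 * 100 = 70.6%

70.6


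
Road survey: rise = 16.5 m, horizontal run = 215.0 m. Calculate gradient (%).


Formula: Gradient = rise / run * 100
Gradient = 16.5 / 215.0 * 100 = 7.7%

7.7


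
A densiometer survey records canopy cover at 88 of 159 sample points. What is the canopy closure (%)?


Formula: Canopy closure = covered points / total points * 100
Closure = 88 / 159 * 100
Closure = 0.5535 * 100 = 55.3%

55.3


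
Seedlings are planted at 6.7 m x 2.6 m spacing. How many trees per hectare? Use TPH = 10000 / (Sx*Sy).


Formula: TPH = 10000 m^2/ha / (spacing_x * spacing_y)
Area per tree = 6.7 m * 2.6 m = 17.42 m^2
TPH = 10000 / 17.42 = 574 trees/ha

574


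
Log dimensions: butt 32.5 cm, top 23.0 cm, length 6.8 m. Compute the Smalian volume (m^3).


Smalian: V = (A1 + A2)/2 * L,  A = pi*(D/200)^2
A1 = pi*(32.5/200)^2 = 0.082958 m^2
A2 = pi*(23.0/200)^2 = 0.041548 m^2
V = (0.082958+0.041548)/2*6.8 = 0.4233 m^3

0.4233


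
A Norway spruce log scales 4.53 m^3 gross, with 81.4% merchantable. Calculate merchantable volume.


Formula: MV = V_total * (merchantable_pct / 100)
Merchantable fraction = 81.4% / 100 = 0.814
MV = 4.53 m^3 * 0.814 = 3.687 m^3

3.687


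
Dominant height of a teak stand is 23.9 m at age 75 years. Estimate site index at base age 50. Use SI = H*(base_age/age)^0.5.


Formula: SI = H_dom * (base_age / age)^0.5
Age ratio = 50 / 75 = 0.66667
sqrt(age_ratio) = 0.8165
SI = 23.9 * 0.8165 = 19.5 m

19.5


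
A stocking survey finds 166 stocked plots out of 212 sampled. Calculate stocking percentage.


Formula: Stocking % = stocked plots / total plots * 100
Stocking = 166 / 212 * 100
Stocking = 0.783 * 100 = 78.3%

78.3


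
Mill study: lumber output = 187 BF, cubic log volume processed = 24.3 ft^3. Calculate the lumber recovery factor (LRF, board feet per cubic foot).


Formula: LRF = Lumber Output (BF) / Log Input (ft^3)
LRF = 187 BF / 24.3 ft^3
LRF = 7.7 BF/ft^3

7.7


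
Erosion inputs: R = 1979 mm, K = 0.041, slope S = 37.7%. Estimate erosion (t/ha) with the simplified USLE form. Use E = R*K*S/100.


Formula: E = R * K * S / 100  (simplified USLE)
R * K = 1979 * 0.041 = 81.139
E = 81.139 * 37.7 / 100 = 30.59 t/ha

30.59


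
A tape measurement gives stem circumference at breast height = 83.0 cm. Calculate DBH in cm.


Formula: DBH = C / pi
DBH = 83.0 / pi
pi = 3.14159...
DBH = 26.4 cm

26.4


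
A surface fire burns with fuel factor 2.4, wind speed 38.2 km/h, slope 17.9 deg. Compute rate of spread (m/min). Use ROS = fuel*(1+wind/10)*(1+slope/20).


Formula: ROS = fuel * (1 + wind/10) * (1 + slope/20)
Wind factor = 1 + 38.2/10 = 4.82
Slope factor = 1 + 17.9/20 = 1.895
ROS = 2.4 * 4.82 * 1.895 = 21.92 m/min

21.92


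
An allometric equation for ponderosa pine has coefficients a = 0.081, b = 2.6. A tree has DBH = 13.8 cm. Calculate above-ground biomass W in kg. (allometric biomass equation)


Formula: W = a * DBH^b  (allometric power law)
DBH^b = 13.8^2.6 = 919.7835
W = 0.081 * 919.7835 = 74.5 kg

74.5


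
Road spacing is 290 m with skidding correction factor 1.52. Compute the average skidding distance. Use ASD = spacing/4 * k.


Formula: ASD = (spacing / 4) * correction
Uncorrected distance = spacing / 4 = 290 / 4 = 72.5 m
ASD = 72.5 * 1.52 = 110 m

110


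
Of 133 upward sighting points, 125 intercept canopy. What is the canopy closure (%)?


Formula: Canopy closure = covered points / total points * 100
Closure = 125 / 133 * 100
Closure = 0.9398 * 100 = 94.0%

94.0


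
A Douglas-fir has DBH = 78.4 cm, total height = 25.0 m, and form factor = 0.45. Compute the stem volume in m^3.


Formula: V = pi * (DBH/200)^2 * H * ff
Radius = DBH/200 = 78.4/200 = 0.392 m
Radius^2 = 0.392^2 = 0.153664 m^2
V = pi * 0.153664 * 25.0 * 0.45
V = 5.431 m^3

5.431


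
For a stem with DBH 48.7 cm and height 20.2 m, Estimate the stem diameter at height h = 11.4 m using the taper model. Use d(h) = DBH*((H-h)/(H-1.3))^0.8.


Taper: d(h) = DBH * ((H - h) / (H - 1.3))^0.8
Numerator = H - h = 20.2 - 11.4 = 8.8 m
Denominator = H - 1.3 = 20.2 - 1.3 = 18.9 m
Ratio = 8.8 / 18.9 = 0.46561
d = 48.7 * 0.46561^0.8 = 26.4 cm

26.4


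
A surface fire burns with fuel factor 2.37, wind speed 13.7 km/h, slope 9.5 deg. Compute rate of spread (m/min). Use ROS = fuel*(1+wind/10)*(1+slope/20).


Formula: ROS = fuel * (1 + wind/10) * (1 + slope/20)
Wind factor = 1 + 13.7/10 = 2.37
Slope factor = 1 + 9.5/20 = 1.475
ROS = 2.37 * 2.37 * 1.475 = 8.28 m/min

8.28


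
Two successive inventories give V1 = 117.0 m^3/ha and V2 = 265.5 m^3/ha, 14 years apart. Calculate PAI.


Formula: PAI = (V_T2 - V_T1) / (T2 - T1)
Volume increment = 265.5 - 117.0 = 148.5 m^3/ha
PAI = 148.5 / 14 = 10.61 m^3/ha/year

10.61


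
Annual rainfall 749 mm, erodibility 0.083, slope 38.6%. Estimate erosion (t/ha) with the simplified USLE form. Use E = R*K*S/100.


Formula: E = R * K * S / 100  (simplified USLE)
R * K = 749 * 0.083 = 62.167
E = 62.167 * 38.6 / 100 = 24.0 t/ha

24.0


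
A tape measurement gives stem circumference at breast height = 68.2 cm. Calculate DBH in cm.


Formula: DBH = C / pi
DBH = 68.2 / pi
pi = 3.14159...
DBH = 21.7 cm

21.7


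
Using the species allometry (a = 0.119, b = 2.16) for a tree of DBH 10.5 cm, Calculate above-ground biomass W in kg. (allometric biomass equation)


Formula: W = a * DBH^b  (allometric power law)
DBH^b = 10.5^2.16 = 160.6086
W = 0.119 * 160.6086 = 19.1 kg

19.1


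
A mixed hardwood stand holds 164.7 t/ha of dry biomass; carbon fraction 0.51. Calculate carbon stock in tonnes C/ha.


Formula: Carbon Stock = Biomass * Carbon Fraction
C = 164.7 t/ha * 0.51
C = 84.0 t C/ha

84.0


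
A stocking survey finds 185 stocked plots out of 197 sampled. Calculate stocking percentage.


Formula: Stocking % = stocked plots / total plots * 100
Stocking = 185 / 197 * 100
Stocking = 0.9391 * 100 = 93.9%

93.9


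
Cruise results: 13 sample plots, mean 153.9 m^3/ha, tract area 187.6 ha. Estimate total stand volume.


Formula: Total Volume = Mean Volume per ha * Total Area
Total Volume = 153.9 m^3/ha * 187.6 ha
Total Volume = 28872 m^3

28872


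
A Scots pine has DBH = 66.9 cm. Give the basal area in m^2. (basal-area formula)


Formula: BA = pi * (DBH/2)^2 / 10000  (cm^2 to m^2)
Radius = DBH/2 = 66.9/2 = 33.45 cm
BA = pi * 33.45^2 / 10000
   = 3515.1359 cm^2 / 10000
   = 0.3515 m^2

0.3515


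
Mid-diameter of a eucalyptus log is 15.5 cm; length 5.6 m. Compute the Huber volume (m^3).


Huber: V = Am * L,  Am = pi*(Dm/200)^2
Am = pi*(15.5/200)^2 = 0.018869 m^2
V = 0.018869*5.6 = 0.1057 m^3

0.1057


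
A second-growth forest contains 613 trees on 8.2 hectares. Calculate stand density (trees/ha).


Formula: Stand Density = N_trees / Area_ha
Density = 613 trees / 8.2 ha
Density = 75 trees/ha

75


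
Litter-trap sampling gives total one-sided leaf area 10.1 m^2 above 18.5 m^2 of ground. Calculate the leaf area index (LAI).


Formula: LAI = total leaf area / ground area  (dimensionless)
LAI = 10.1 m^2 / 18.5 m^2
LAI = 0.55

0.55


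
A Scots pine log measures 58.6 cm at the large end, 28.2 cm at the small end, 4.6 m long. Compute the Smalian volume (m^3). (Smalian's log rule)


Smalian: V = (A1 + A2)/2 * L,  A = pi*(D/200)^2
A1 = pi*(58.6/200)^2 = 0.269703 m^2
A2 = pi*(28.2/200)^2 = 0.062458 m^2
V = (0.269703+0.062458)/2*4.6 = 0.764 m^3

0.764


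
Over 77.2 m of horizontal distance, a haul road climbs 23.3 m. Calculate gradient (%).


Formula: Gradient = rise / run * 100
Gradient = 23.3 / 77.2 * 100 = 30.2%

30.2


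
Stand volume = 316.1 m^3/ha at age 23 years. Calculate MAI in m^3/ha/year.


Formula: MAI = Total Volume / Stand Age
MAI = 316.1 m^3/ha / 23 years
MAI = 13.74 m^3/ha/year

13.74


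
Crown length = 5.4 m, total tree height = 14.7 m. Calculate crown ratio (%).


Formula: Crown Ratio = (Crown Length / Total Height) * 100
CR = (5.4 m / 14.7 m) * 100
CR = 0.3673 * 100 = 36.7%

36.7


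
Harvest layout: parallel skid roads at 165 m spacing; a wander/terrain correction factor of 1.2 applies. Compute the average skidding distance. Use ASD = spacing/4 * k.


Formula: ASD = (spacing / 4) * correction
Uncorrected distance = spacing / 4 = 165 / 4 = 41.25 m
ASD = 41.25 * 1.2 = 50 m

50


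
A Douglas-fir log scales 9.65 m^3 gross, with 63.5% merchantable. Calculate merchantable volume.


Formula: MV = V_total * (merchantable_pct / 100)
Merchantable fraction = 63.5% / 100 = 0.635
MV = 9.65 m^3 * 0.635 = 6.128 m^3

6.128


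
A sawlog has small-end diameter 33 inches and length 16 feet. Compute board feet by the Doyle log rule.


Doyle: BF = (D - 4)^2 * L / 16
Adjusted diameter = 33 - 4 = 29 in
(D-4)^2 = 29^2 = 841
BF = 841 * 16 / 16 = 841 BF

841


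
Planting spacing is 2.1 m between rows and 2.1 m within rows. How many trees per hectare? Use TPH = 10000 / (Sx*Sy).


Formula: TPH = 10000 m^2/ha / (spacing_x * spacing_y)
Area per tree = 2.1 m * 2.1 m = 4.41 m^2
TPH = 10000 / 4.41 = 2268 trees/ha

2268


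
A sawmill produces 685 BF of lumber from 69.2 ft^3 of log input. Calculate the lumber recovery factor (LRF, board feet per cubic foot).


Formula: LRF = Lumber Output (BF) / Log Input (ft^3)
LRF = 685 BF / 69.2 ft^3
LRF = 9.9 BF/ft^3

9.9


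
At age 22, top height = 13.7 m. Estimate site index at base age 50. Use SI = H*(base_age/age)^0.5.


Formula: SI = H_dom * (base_age / age)^0.5
Age ratio = 50 / 22 = 2.27273
sqrt(age_ratio) = 1.50756
SI = 13.7 * 1.50756 = 20.7 m

20.7


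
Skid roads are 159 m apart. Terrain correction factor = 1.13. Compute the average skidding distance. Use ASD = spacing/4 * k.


Formula: ASD = (spacing / 4) * correction
Uncorrected distance = spacing / 4 = 159 / 4 = 39.75 m
ASD = 39.75 * 1.13 = 45 m

45


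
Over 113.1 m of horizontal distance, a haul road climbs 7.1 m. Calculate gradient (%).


Formula: Gradient = rise / run * 100
Gradient = 7.1 / 113.1 * 100 = 6.3%

6.3


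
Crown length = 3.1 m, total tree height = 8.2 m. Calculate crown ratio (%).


Formula: Crown Ratio = (Crown Length / Total Height) * 100
CR = (3.1 m / 8.2 m) * 100
CR = 0.378 * 100 = 37.8%

37.8


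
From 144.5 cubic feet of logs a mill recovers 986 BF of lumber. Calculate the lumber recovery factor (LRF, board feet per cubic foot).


Formula: LRF = Lumber Output (BF) / Log Input (ft^3)
LRF = 986 BF / 144.5 ft^3
LRF = 6.82 BF/ft^3

6.82


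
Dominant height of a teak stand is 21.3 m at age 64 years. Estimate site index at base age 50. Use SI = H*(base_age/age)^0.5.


Formula: SI = H_dom * (base_age / age)^0.5
Age ratio = 50 / 64 = 0.78125
sqrt(age_ratio) = 0.88388
SI = 21.3 * 0.88388 = 18.8 m

18.8


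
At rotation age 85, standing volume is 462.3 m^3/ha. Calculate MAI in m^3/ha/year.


Formula: MAI = Total Volume / Stand Age
MAI = 462.3 m^3/ha / 85 years
MAI = 5.44 m^3/ha/year

5.44


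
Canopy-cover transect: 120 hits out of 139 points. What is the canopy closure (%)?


Formula: Canopy closure = covered points / total points * 100
Closure = 120 / 139 * 100
Closure = 0.8633 * 100 = 86.3%

86.3


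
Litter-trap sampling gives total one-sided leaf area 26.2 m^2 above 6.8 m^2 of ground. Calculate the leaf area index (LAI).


Formula: LAI = total leaf area / ground area  (dimensionless)
LAI = 26.2 m^2 / 6.8 m^2
LAI = 3.85

3.85


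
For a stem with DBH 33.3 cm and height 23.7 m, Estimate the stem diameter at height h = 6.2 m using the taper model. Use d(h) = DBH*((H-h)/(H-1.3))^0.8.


Taper: d(h) = DBH * ((H - h) / (H - 1.3))^0.8
Numerator = H - h = 23.7 - 6.2 = 17.5 m
Denominator = H - 1.3 = 23.7 - 1.3 = 22.4 m
Ratio = 17.5 / 22.4 = 0.78125
d = 33.3 * 0.78125^0.8 = 27.3 cm

27.3


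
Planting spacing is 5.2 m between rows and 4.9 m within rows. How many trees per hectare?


Formula: TPH = 10000 m^2/ha / (spacing_x * spacing_y)
Area per tree = 5.2 m * 4.9 m = 25.48 m^2
TPH = 10000 / 25.48 = 392 trees/ha

392


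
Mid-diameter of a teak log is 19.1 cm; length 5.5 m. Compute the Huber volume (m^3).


Huber: V = Am * L,  Am = pi*(Dm/200)^2
Am = pi*(19.1/200)^2 = 0.028652 m^2
V = 0.028652*5.5 = 0.1576 m^3

0.1576


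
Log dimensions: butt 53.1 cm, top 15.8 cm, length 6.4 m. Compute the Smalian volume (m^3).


Smalian: V = (A1 + A2)/2 * L,  A = pi*(D/200)^2
A1 = pi*(53.1/200)^2 = 0.221452 m^2
A2 = pi*(15.8/200)^2 = 0.019607 m^2
V = (0.221452+0.019607)/2*6.4 = 0.7714 m^3

0.7714


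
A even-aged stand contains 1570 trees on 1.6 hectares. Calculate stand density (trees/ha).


Formula: Stand Density = N_trees / Area_ha
Density = 1570 trees / 1.6 ha
Density = 981 trees/ha

981


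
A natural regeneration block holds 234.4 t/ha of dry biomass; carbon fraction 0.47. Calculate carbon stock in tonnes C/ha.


Formula: Carbon Stock = Biomass * Carbon Fraction
C = 234.4 t/ha * 0.47
C = 110.2 t C/ha

110.2


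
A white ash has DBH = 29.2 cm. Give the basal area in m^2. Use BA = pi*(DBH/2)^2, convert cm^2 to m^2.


Formula: BA = pi * (DBH/2)^2 / 10000  (cm^2 to m^2)
Radius = DBH/2 = 29.2/2 = 14.6 cm
BA = pi * 14.6^2 / 10000
   = 669.6619 cm^2 / 10000
   = 0.067 m^2

0.067


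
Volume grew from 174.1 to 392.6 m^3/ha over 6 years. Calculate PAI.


Formula: PAI = (V_T2 - V_T1) / (T2 - T1)
Volume increment = 392.6 - 174.1 = 218.5 m^3/ha
PAI = 218.5 / 6 = 36.42 m^3/ha/year

36.42


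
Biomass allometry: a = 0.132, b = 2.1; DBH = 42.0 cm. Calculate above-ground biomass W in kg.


Formula: W = a * DBH^b  (allometric power law)
DBH^b = 42.0^2.1 = 2563.4421
W = 0.132 * 2563.4421 = 338.4 kg

338.4


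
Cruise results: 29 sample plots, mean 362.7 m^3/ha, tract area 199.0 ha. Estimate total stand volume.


Formula: Total Volume = Mean Volume per ha * Total Area
Total Volume = 362.7 m^3/ha * 199.0 ha
Total Volume = 72177 m^3

72177


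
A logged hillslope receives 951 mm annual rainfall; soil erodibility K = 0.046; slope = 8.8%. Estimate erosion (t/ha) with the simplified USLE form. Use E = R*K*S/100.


Formula: E = R * K * S / 100  (simplified USLE)
R * K = 951 * 0.046 = 43.746
E = 43.746 * 8.8 / 100 = 3.85 t/ha

3.85


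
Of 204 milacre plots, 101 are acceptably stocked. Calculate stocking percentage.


Formula: Stocking % = stocked plots / total plots * 100
Stocking = 101 / 204 * 100
Stocking = 0.4951 * 100 = 49.5%

49.5


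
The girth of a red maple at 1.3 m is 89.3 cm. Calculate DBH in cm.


Formula: DBH = C / pi
DBH = 89.3 / pi
pi = 3.14159...
DBH = 28.4 cm

28.4


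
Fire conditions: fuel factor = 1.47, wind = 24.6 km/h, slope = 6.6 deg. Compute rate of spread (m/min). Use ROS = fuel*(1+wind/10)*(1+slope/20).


Formula: ROS = fuel * (1 + wind/10) * (1 + slope/20)
Wind factor = 1 + 24.6/10 = 3.46
Slope factor = 1 + 6.6/20 = 1.33
ROS = 1.47 * 3.46 * 1.33 = 6.76 m/min

6.76


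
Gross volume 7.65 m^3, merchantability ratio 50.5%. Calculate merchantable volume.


Formula: MV = V_total * (merchantable_pct / 100)
Merchantable fraction = 50.5% / 100 = 0.505
MV = 7.65 m^3 * 0.505 = 3.863 m^3

3.863


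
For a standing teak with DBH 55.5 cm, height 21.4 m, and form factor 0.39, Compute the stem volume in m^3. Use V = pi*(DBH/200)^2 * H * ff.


Formula: V = pi * (DBH/200)^2 * H * ff
Radius = DBH/200 = 55.5/200 = 0.2775 m
Radius^2 = 0.2775^2 = 0.07700625 m^2
V = pi * 0.07700625 * 21.4 * 0.39
V = 2.019 m^3

2.019


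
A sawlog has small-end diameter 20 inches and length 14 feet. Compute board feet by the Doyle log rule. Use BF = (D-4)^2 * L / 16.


Doyle: BF = (D - 4)^2 * L / 16
Adjusted diameter = 20 - 4 = 16 in
(D-4)^2 = 16^2 = 256
BF = 256 * 14 / 16 = 224 BF

224


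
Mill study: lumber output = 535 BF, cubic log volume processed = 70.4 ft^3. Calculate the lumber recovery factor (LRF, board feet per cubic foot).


Formula: LRF = Lumber Output (BF) / Log Input (ft^3)
LRF = 535 BF / 70.4 ft^3
LRF = 7.6 BF/ft^3

7.6


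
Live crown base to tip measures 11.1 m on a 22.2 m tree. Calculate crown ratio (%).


Formula: Crown Ratio = (Crown Length / Total Height) * 100
CR = (11.1 m / 22.2 m) * 100
CR = 0.5 * 100 = 50.0%

50.0


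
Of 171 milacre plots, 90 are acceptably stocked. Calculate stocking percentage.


Formula: Stocking % = stocked plots / total plots * 100
Stocking = 90 / 171 * 100
Stocking = 0.5263 * 100 = 52.6%

52.6


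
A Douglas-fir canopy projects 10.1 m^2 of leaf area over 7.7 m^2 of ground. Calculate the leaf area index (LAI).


Formula: LAI = total leaf area / ground area  (dimensionless)
LAI = 10.1 m^2 / 7.7 m^2
LAI = 1.31

1.31


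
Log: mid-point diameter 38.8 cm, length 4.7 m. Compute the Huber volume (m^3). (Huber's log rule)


Huber: V = Am * L,  Am = pi*(Dm/200)^2
Am = pi*(38.8/200)^2 = 0.118237 m^2
V = 0.118237*4.7 = 0.5557 m^3

0.5557


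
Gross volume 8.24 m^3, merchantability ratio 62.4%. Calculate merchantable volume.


Formula: MV = V_total * (merchantable_pct / 100)
Merchantable fraction = 62.4% / 100 = 0.624
MV = 8.24 m^3 * 0.624 = 5.142 m^3

5.142


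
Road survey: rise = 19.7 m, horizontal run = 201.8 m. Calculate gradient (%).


Formula: Gradient = rise / run * 100
Gradient = 19.7 / 201.8 * 100 = 9.8%

9.8


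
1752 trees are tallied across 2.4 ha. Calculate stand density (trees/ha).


Formula: Stand Density = N_trees / Area_ha
Density = 1752 trees / 2.4 ha
Density = 730 trees/ha

730


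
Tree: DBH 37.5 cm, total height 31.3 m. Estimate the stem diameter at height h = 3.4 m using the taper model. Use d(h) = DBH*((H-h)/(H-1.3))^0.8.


Taper: d(h) = DBH * ((H - h) / (H - 1.3))^0.8
Numerator = H - h = 31.3 - 3.4 = 27.9 m
Denominator = H - 1.3 = 31.3 - 1.3 = 30.0 m
Ratio = 27.9 / 30.0 = 0.93
d = 37.5 * 0.93^0.8 = 35.4 cm

35.4


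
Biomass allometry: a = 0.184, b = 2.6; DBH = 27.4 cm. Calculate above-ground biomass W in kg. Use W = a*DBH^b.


Formula: W = a * DBH^b  (allometric power law)
DBH^b = 27.4^2.6 = 5472.0677
W = 0.184 * 5472.0677 = 1006.9 kg

1006.9


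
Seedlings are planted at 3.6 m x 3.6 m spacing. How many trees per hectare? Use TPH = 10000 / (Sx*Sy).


Formula: TPH = 10000 m^2/ha / (spacing_x * spacing_y)
Area per tree = 3.6 m * 3.6 m = 12.96 m^2
TPH = 10000 / 12.96 = 772 trees/ha

772


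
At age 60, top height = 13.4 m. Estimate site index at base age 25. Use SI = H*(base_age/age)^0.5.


Formula: SI = H_dom * (base_age / age)^0.5
Age ratio = 25 / 60 = 0.41667
sqrt(age_ratio) = 0.6455
SI = 13.4 * 0.6455 = 8.6 m

8.6


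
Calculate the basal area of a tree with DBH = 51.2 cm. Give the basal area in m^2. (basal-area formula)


Formula: BA = pi * (DBH/2)^2 / 10000  (cm^2 to m^2)
Radius = DBH/2 = 51.2/2 = 25.6 cm
BA = pi * 25.6^2 / 10000
   = 2058.8742 cm^2 / 10000
   = 0.2059 m^2

0.2059


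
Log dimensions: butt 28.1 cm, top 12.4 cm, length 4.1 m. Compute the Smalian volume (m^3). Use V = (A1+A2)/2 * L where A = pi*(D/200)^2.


Smalian: V = (A1 + A2)/2 * L,  A = pi*(D/200)^2
A1 = pi*(28.1/200)^2 = 0.062016 m^2
A2 = pi*(12.4/200)^2 = 0.012076 m^2
V = (0.062016+0.012076)/2*4.1 = 0.1519 m^3

0.1519


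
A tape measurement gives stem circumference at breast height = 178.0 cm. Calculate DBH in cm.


Formula: DBH = C / pi
DBH = 178.0 / pi
pi = 3.14159...
DBH = 56.7 cm

56.7


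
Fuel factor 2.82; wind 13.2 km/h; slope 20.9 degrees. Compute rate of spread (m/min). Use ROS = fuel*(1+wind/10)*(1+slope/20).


Formula: ROS = fuel * (1 + wind/10) * (1 + slope/20)
Wind factor = 1 + 13.2/10 = 2.32
Slope factor = 1 + 20.9/20 = 2.045
ROS = 2.82 * 2.32 * 2.045 = 13.38 m/min

13.38


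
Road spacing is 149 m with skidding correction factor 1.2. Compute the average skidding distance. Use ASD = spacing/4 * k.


Formula: ASD = (spacing / 4) * correction
Uncorrected distance = spacing / 4 = 149 / 4 = 37.25 m
ASD = 37.25 * 1.2 = 45 m

45


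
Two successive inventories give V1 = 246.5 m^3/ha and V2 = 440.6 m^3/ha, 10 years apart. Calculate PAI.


Formula: PAI = (V_T2 - V_T1) / (T2 - T1)
Volume increment = 440.6 - 246.5 = 194.1 m^3/ha
PAI = 194.1 / 10 = 19.41 m^3/ha/year

19.41


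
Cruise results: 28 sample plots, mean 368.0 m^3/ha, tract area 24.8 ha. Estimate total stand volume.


Formula: Total Volume = Mean Volume per ha * Total Area
Total Volume = 368.0 m^3/ha * 24.8 ha
Total Volume = 9126 m^3

9126


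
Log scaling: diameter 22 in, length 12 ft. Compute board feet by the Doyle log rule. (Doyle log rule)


Doyle: BF = (D - 4)^2 * L / 16
Adjusted diameter = 22 - 4 = 18 in
(D-4)^2 = 18^2 = 324
BF = 324 * 12 / 16 = 243 BF

243


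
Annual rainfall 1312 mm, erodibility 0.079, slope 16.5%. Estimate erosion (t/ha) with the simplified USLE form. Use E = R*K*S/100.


Formula: E = R * K * S / 100  (simplified USLE)
R * K = 1312 * 0.079 = 103.648
E = 103.648 * 16.5 / 100 = 17.1 t/ha

17.1


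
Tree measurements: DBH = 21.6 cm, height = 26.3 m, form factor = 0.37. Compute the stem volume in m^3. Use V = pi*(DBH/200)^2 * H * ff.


Formula: V = pi * (DBH/200)^2 * H * ff
Radius = DBH/200 = 21.6/200 = 0.108 m
Radius^2 = 0.108^2 = 0.011664 m^2
V = pi * 0.011664 * 26.3 * 0.37
V = 0.357 m^3

0.357


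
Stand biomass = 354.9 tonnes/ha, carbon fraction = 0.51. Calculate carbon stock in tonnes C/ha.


Formula: Carbon Stock = Biomass * Carbon Fraction
C = 354.9 t/ha * 0.51
C = 181.0 t C/ha

181.0


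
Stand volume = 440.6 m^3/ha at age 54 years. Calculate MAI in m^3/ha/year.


Formula: MAI = Total Volume / Stand Age
MAI = 440.6 m^3/ha / 54 years
MAI = 8.16 m^3/ha/year

8.16


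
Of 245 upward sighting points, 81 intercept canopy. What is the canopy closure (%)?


Formula: Canopy closure = covered points / total points * 100
Closure = 81 / 245 * 100
Closure = 0.3306 * 100 = 33.1%

33.1


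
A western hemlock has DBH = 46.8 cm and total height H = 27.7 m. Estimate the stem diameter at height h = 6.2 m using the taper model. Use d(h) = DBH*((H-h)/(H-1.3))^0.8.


Taper: d(h) = DBH * ((H - h) / (H - 1.3))^0.8
Numerator = H - h = 27.7 - 6.2 = 21.5 m
Denominator = H - 1.3 = 27.7 - 1.3 = 26.4 m
Ratio = 21.5 / 26.4 = 0.81439
d = 46.8 * 0.81439^0.8 = 39.7 cm

39.7


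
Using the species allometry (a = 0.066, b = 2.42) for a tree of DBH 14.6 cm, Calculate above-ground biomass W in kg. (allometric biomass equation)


Formula: W = a * DBH^b  (allometric power law)
DBH^b = 14.6^2.42 = 657.255
W = 0.066 * 657.255 = 43.4 kg

43.4


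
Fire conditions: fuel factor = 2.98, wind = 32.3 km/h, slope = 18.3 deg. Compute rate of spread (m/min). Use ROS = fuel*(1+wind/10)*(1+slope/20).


Formula: ROS = fuel * (1 + wind/10) * (1 + slope/20)
Wind factor = 1 + 32.3/10 = 4.23
Slope factor = 1 + 18.3/20 = 1.915
ROS = 2.98 * 4.23 * 1.915 = 24.14 m/min

24.14


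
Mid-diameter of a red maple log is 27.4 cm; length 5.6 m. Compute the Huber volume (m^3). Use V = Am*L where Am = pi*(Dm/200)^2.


Huber: V = Am * L,  Am = pi*(Dm/200)^2
Am = pi*(27.4/200)^2 = 0.058965 m^2
V = 0.058965*5.6 = 0.3302 m^3

0.3302


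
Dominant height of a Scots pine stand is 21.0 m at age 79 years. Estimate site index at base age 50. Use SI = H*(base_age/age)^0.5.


Formula: SI = H_dom * (base_age / age)^0.5
Age ratio = 50 / 79 = 0.63291
sqrt(age_ratio) = 0.79556
SI = 21.0 * 0.79556 = 16.7 m

16.7


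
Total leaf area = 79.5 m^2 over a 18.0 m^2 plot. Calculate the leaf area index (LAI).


Formula: LAI = total leaf area / ground area  (dimensionless)
LAI = 79.5 m^2 / 18.0 m^2
LAI = 4.42

4.42


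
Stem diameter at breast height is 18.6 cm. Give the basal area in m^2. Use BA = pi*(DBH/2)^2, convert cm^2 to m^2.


Formula: BA = pi * (DBH/2)^2 / 10000  (cm^2 to m^2)
Radius = DBH/2 = 18.6/2 = 9.3 cm
BA = pi * 9.3^2 / 10000
   = 271.7163 cm^2 / 10000
   = 0.0272 m^2

0.0272


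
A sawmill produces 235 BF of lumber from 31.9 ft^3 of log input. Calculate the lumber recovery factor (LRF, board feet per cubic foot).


Formula: LRF = Lumber Output (BF) / Log Input (ft^3)
LRF = 235 BF / 31.9 ft^3
LRF = 7.37 BF/ft^3

7.37


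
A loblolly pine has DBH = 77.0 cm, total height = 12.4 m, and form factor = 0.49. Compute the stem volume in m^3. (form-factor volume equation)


Formula: V = pi * (DBH/200)^2 * H * ff
Radius = DBH/200 = 77.0/200 = 0.385 m
Radius^2 = 0.385^2 = 0.148225 m^2
V = pi * 0.148225 * 12.4 * 0.49
V = 2.829 m^3

2.829
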